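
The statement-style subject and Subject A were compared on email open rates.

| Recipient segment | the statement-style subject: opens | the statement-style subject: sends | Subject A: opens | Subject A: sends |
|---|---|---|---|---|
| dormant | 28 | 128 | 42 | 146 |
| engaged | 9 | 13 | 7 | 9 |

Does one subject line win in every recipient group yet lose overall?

Dormant: the statement-style subject 28/128 = 21.9%, Subject A 42/146 = 28.8% → Subject A
Engaged: the statement-style subject 9/13 = 69.2%, Subject A 7/9 = 77.8% → Subject A
Overall: the statement-style subject 37/141 = 26.2%, Subject A 49/155 = 31.6% → Subject A
Subject A wins overall and in every recipient group — no reversal.

No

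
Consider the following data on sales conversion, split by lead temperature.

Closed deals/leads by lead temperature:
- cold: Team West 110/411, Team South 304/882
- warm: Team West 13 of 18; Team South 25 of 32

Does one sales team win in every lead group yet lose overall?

No

Cold: Team West 110/411 = 26.8%, Team South 304/882 = 34.5% → Team South
Warm: Team West 13/18 = 72.2%, Team South 25/32 = 78.1% → Team South
Overall: Team West 123/429 = 28.7%, Team South 329/914 = 36.0% → Team South
Team South wins overall and in every lead group — no reversal.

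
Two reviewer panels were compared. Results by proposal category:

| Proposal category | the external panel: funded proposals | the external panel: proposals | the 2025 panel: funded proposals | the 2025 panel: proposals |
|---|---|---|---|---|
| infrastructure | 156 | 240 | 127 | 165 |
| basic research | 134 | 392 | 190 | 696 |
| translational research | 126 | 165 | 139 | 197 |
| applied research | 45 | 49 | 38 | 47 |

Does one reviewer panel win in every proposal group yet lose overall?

No

Infrastructure: the external panel 156/240 = 65.0%, the 2025 panel 127/165 = 77.0% → the 2025 panel
Basic research: the external panel 134/392 = 34.2%, the 2025 panel 190/696 = 27.3% → the external panel
Translational research: the external panel 126/165 = 76.4%, the 2025 panel 139/197 = 70.6% → the external panel
Applied research: the external panel 45/49 = 91.8%, the 2025 panel 38/47 = 80.9% → the external panel
Overall: the external panel 461/846 = 54.5%, the 2025 panel 494/1105 = 44.7% → the external panel
Neither sweeps: the external panel wins 3 of 4 groups, the 2025 panel wins 1. The external panel wins overall but not every group — no Simpson reversal.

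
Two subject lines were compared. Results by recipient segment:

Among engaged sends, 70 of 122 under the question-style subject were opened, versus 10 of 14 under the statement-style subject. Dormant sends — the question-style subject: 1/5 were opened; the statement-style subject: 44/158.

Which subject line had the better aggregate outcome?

Engaged: the question-style subject 70/122 = 57.4%, the statement-style subject 10/14 = 71.4% → the statement-style subject
Dormant: the question-style subject 1/5 = 20.0%, the statement-style subject 44/158 = 27.8% → the statement-style subject
Overall: the question-style subject 71/127 = 55.9%, the statement-style subject 54/172 = 31.4% → the question-style subject
(The statement-style subject wins every recipient group but the question-style subject wins overall — the statement-style subject's sends skew toward the low-rate dormant group.)

the question-style subject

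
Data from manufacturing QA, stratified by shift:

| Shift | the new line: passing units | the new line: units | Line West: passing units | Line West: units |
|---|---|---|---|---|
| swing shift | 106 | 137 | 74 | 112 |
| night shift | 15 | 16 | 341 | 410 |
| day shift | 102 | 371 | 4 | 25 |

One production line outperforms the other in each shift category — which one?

Swing shift: the new line 106/137 = 77.4%, Line West 74/112 = 66.1% → the new line
Night shift: the new line 15/16 = 93.8%, Line West 341/410 = 83.2% → the new line
Day shift: the new line 102/371 = 27.5%, Line West 4/25 = 16.0% → the new line
The new line has the higher rate in all 3 groups.

the new line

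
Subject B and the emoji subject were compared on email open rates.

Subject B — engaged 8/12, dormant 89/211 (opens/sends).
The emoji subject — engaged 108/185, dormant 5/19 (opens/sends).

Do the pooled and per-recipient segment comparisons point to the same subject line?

No

Engaged: Subject B 8/12 = 66.7%, the emoji subject 108/185 = 58.4% → Subject B
Dormant: Subject B 89/211 = 42.2%, the emoji subject 5/19 = 26.3% → Subject B
Overall: Subject B 97/223 = 43.5%, the emoji subject 113/204 = 55.4% → the emoji subject
Subject B wins each recipient group but the emoji subject wins overall — the comparison reverses. Subject B's sends skew toward dormant, which has a lower base rate.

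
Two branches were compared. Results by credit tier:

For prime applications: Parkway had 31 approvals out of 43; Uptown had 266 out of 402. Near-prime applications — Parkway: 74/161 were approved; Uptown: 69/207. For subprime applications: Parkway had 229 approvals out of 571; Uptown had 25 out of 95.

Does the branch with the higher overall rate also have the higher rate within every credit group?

Prime: Parkway 31/43 = 72.1%, Uptown 266/402 = 66.2% → Parkway
Near-prime: Parkway 74/161 = 46.0%, Uptown 69/207 = 33.3% → Parkway
Subprime: Parkway 229/571 = 40.1%, Uptown 25/95 = 26.3% → Parkway
Overall: Parkway 334/775 = 43.1%, Uptown 360/704 = 51.1% → Uptown
Parkway wins each credit group but Uptown wins overall — the comparison reverses. Parkway's applications skew toward subprime, which has a lower base rate.

No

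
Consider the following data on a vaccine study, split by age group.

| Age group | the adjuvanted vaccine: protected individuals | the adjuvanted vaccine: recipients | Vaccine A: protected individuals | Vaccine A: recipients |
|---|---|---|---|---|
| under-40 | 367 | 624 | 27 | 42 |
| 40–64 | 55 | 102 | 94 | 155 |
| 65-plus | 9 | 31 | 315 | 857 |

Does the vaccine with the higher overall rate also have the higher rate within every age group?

No

Under-40: the adjuvanted vaccine 367/624 = 58.8%, Vaccine A 27/42 = 64.3% → Vaccine A
40–64: the adjuvanted vaccine 55/102 = 53.9%, Vaccine A 94/155 = 60.6% → Vaccine A
65-plus: the adjuvanted vaccine 9/31 = 29.0%, Vaccine A 315/857 = 36.8% → Vaccine A
Overall: the adjuvanted vaccine 431/757 = 56.9%, Vaccine A 436/1054 = 41.4% → the adjuvanted vaccine
Vaccine A wins each age group but the adjuvanted vaccine wins overall — the comparison reverses. Vaccine A's recipients skew toward 65-plus, which has a lower base rate.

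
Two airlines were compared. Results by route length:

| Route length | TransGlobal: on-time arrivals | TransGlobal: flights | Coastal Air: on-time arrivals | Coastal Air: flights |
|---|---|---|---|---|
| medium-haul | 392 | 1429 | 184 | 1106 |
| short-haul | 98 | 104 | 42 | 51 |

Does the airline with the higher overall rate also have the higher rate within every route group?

Yes

Medium-haul: TransGlobal 392/1429 = 27.4%, Coastal Air 184/1106 = 16.6% → TransGlobal
Short-haul: TransGlobal 98/104 = 94.2%, Coastal Air 42/51 = 82.4% → TransGlobal
Overall: TransGlobal 490/1533 = 32.0%, Coastal Air 226/1157 = 19.5% → TransGlobal
TransGlobal wins overall and in every route group — no reversal.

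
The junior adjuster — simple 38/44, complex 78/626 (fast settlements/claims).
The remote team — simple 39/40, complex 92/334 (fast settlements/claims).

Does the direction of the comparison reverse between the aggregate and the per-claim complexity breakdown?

Simple: the junior adjuster 38/44 = 86.4%, the remote team 39/40 = 97.5% → the remote team
Complex: the junior adjuster 78/626 = 12.5%, the remote team 92/334 = 27.5% → the remote team
Overall: the junior adjuster 116/670 = 17.3%, the remote team 131/374 = 35.0% → the remote team
The remote team wins overall and in every claim group — no reversal.

No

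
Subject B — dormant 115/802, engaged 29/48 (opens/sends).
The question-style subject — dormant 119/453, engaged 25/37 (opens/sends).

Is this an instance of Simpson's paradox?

Dormant: Subject B 115/802 = 14.3%, the question-style subject 119/453 = 26.3% → the question-style subject
Engaged: Subject B 29/48 = 60.4%, the question-style subject 25/37 = 67.6% → the question-style subject
Overall: Subject B 144/850 = 16.9%, the question-style subject 144/490 = 29.4% → the question-style subject
The question-style subject wins overall and in every recipient group — no reversal.

No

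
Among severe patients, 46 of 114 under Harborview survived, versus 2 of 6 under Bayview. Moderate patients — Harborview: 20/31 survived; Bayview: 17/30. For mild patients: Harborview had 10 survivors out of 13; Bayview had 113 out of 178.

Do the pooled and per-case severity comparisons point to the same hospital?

No

Severe: Harborview 46/114 = 40.4%, Bayview 2/6 = 33.3% → Harborview
Moderate: Harborview 20/31 = 64.5%, Bayview 17/30 = 56.7% → Harborview
Mild: Harborview 10/13 = 76.9%, Bayview 113/178 = 63.5% → Harborview
Overall: Harborview 76/158 = 48.1%, Bayview 132/214 = 61.7% → Bayview
Harborview wins each case group but Bayview wins overall — the comparison reverses. Harborview's patients skew toward severe, which has a lower base rate.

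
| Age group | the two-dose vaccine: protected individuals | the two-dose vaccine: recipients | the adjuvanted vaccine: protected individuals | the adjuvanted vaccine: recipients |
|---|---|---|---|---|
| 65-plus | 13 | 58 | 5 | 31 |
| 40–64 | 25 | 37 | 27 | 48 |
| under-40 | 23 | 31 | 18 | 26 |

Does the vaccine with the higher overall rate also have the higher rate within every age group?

65-plus: the two-dose vaccine 13/58 = 22.4%, the adjuvanted vaccine 5/31 = 16.1% → the two-dose vaccine
40–64: the two-dose vaccine 25/37 = 67.6%, the adjuvanted vaccine 27/48 = 56.2% → the two-dose vaccine
Under-40: the two-dose vaccine 23/31 = 74.2%, the adjuvanted vaccine 18/26 = 69.2% → the two-dose vaccine
Overall: the two-dose vaccine 61/126 = 48.4%, the adjuvanted vaccine 50/105 = 47.6% → the two-dose vaccine
The two-dose vaccine wins overall and in every age group — no reversal.

Yes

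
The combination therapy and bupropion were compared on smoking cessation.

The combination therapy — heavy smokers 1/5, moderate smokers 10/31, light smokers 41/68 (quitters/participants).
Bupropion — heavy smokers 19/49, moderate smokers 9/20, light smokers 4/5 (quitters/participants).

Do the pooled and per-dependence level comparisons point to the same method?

No

Heavy smokers: the combination therapy 1/5 = 20.0%, bupropion 19/49 = 38.8% → bupropion
Moderate smokers: the combination therapy 10/31 = 32.3%, bupropion 9/20 = 45.0% → bupropion
Light smokers: the combination therapy 41/68 = 60.3%, bupropion 4/5 = 80.0% → bupropion
Overall: the combination therapy 52/104 = 50.0%, bupropion 32/74 = 43.2% → the combination therapy
Bupropion wins each dependence group but the combination therapy wins overall — the comparison reverses. Bupropion's participants skew toward heavy smokers, which has a lower base rate.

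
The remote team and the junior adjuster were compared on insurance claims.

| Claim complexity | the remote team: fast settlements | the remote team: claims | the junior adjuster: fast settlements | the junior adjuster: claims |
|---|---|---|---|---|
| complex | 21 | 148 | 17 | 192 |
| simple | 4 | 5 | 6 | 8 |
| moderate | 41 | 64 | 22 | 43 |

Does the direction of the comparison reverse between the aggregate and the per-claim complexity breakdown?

No

Complex: the remote team 21/148 = 14.2%, the junior adjuster 17/192 = 8.9% → the remote team
Simple: the remote team 4/5 = 80.0%, the junior adjuster 6/8 = 75.0% → the remote team
Moderate: the remote team 41/64 = 64.1%, the junior adjuster 22/43 = 51.2% → the remote team
Overall: the remote team 66/217 = 30.4%, the junior adjuster 45/243 = 18.5% → the remote team
The remote team wins overall and in every claim group — no reversal.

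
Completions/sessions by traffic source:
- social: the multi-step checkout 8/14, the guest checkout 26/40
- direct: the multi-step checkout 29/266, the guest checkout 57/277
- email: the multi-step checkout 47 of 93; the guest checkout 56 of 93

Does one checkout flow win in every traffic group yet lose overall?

Social: the multi-step checkout 8/14 = 57.1%, the guest checkout 26/40 = 65.0% → the guest checkout
Direct: the multi-step checkout 29/266 = 10.9%, the guest checkout 57/277 = 20.6% → the guest checkout
Email: the multi-step checkout 47/93 = 50.5%, the guest checkout 56/93 = 60.2% → the guest checkout
Overall: the multi-step checkout 84/373 = 22.5%, the guest checkout 139/410 = 33.9% → the guest checkout
The guest checkout wins overall and in every traffic group — no reversal.

No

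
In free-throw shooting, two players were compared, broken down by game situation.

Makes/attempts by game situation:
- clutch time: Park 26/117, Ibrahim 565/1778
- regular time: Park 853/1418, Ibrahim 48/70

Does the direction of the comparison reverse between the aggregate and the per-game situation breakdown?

Yes

Clutch time: Park 26/117 = 22.2%, Ibrahim 565/1778 = 31.8% → Ibrahim
Regular time: Park 853/1418 = 60.2%, Ibrahim 48/70 = 68.6% → Ibrahim
Overall: Park 879/1535 = 57.3%, Ibrahim 613/1848 = 33.2% → Park
Ibrahim wins each game group but Park wins overall — the comparison reverses. Ibrahim's attempts skew toward clutch time, which has a lower base rate.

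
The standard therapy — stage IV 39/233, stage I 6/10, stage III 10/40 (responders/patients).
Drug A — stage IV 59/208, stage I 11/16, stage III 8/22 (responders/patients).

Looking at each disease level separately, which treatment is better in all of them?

Drug A

Stage IV: the standard therapy 39/233 = 16.7%, Drug A 59/208 = 28.4% → Drug A
Stage I: the standard therapy 6/10 = 60.0%, Drug A 11/16 = 68.8% → Drug A
Stage III: the standard therapy 10/40 = 25.0%, Drug A 8/22 = 36.4% → Drug A
Drug A has the higher rate in all 3 groups.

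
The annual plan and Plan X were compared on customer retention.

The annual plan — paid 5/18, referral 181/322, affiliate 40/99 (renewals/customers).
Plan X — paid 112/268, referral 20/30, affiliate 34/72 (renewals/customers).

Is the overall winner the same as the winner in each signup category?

No

Paid: the annual plan 5/18 = 27.8%, Plan X 112/268 = 41.8% → Plan X
Referral: the annual plan 181/322 = 56.2%, Plan X 20/30 = 66.7% → Plan X
Affiliate: the annual plan 40/99 = 40.4%, Plan X 34/72 = 47.2% → Plan X
Overall: the annual plan 226/439 = 51.5%, Plan X 166/370 = 44.9% → the annual plan
Plan X wins each signup group but the annual plan wins overall — the comparison reverses. Plan X's customers skew toward paid, which has a lower base rate.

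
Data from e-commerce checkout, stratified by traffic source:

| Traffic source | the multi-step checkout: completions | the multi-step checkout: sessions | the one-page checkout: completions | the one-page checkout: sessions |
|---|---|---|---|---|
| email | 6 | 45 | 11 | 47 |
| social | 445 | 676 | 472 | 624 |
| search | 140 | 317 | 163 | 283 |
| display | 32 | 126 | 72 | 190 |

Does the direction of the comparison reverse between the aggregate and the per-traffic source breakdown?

No

Email: the multi-step checkout 6/45 = 13.3%, the one-page checkout 11/47 = 23.4% → the one-page checkout
Social: the multi-step checkout 445/676 = 65.8%, the one-page checkout 472/624 = 75.6% → the one-page checkout
Search: the multi-step checkout 140/317 = 44.2%, the one-page checkout 163/283 = 57.6% → the one-page checkout
Display: the multi-step checkout 32/126 = 25.4%, the one-page checkout 72/190 = 37.9% → the one-page checkout
Overall: the multi-step checkout 623/1164 = 53.5%, the one-page checkout 718/1144 = 62.8% → the one-page checkout
The one-page checkout wins overall and in every traffic group — no reversal.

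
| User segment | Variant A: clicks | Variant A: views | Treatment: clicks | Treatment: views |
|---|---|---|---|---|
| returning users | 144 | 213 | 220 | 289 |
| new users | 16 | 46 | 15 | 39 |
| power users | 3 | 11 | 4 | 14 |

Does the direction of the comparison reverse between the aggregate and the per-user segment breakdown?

Returning users: Variant A 144/213 = 67.6%, Treatment 220/289 = 76.1% → Treatment
New users: Variant A 16/46 = 34.8%, Treatment 15/39 = 38.5% → Treatment
Power users: Variant A 3/11 = 27.3%, Treatment 4/14 = 28.6% → Treatment
Overall: Variant A 163/270 = 60.4%, Treatment 239/342 = 69.9% → Treatment
Treatment wins overall and in every user group — no reversal.

No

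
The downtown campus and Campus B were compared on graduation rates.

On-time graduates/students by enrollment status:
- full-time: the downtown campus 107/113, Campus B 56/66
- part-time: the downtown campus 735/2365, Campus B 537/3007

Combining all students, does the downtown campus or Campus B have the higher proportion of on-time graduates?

the downtown campus

Full-time: the downtown campus 107/113 = 94.7%, Campus B 56/66 = 84.8% → the downtown campus
Part-time: the downtown campus 735/2365 = 31.1%, Campus B 537/3007 = 17.9% → the downtown campus
Overall: the downtown campus 842/2478 = 34.0%, Campus B 593/3073 = 19.3% → the downtown campus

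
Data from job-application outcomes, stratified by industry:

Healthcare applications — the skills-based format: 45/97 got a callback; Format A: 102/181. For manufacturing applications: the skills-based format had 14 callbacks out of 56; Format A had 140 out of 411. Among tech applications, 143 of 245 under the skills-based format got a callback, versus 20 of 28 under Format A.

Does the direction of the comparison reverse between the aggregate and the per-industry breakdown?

Healthcare: the skills-based format 45/97 = 46.4%, Format A 102/181 = 56.4% → Format A
Manufacturing: the skills-based format 14/56 = 25.0%, Format A 140/411 = 34.1% → Format A
Tech: the skills-based format 143/245 = 58.4%, Format A 20/28 = 71.4% → Format A
Overall: the skills-based format 202/398 = 50.8%, Format A 262/620 = 42.3% → the skills-based format
Format A wins each industry group but the skills-based format wins overall — the comparison reverses. Format A's applications skew toward manufacturing, which has a lower base rate.

Yes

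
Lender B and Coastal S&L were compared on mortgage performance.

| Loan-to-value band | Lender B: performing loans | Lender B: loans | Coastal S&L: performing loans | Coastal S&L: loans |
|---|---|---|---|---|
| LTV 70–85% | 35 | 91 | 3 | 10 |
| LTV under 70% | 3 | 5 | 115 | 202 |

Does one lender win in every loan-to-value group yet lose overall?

Yes

LTV 70–85%: Lender B 35/91 = 38.5%, Coastal S&L 3/10 = 30.0% → Lender B
LTV under 70%: Lender B 3/5 = 60.0%, Coastal S&L 115/202 = 56.9% → Lender B
Overall: Lender B 38/96 = 39.6%, Coastal S&L 118/212 = 55.7% → Coastal S&L
Lender B wins each loan-to-value group but Coastal S&L wins overall — the comparison reverses. Lender B's loans skew toward LTV 70–85%, which has a lower base rate.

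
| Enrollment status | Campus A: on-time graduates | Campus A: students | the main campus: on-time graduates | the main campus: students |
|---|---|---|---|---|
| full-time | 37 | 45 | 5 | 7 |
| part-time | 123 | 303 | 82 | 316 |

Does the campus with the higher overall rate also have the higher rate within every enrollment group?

Yes

Full-time: Campus A 37/45 = 82.2%, the main campus 5/7 = 71.4% → Campus A
Part-time: Campus A 123/303 = 40.6%, the main campus 82/316 = 25.9% → Campus A
Overall: Campus A 160/348 = 46.0%, the main campus 87/323 = 26.9% → Campus A
Campus A wins overall and in every enrollment group — no reversal.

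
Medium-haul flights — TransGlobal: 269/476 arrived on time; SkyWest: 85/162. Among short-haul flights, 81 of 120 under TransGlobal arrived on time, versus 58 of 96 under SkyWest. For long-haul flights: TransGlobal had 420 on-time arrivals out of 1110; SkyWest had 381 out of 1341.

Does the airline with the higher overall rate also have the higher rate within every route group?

Medium-haul: TransGlobal 269/476 = 56.5%, SkyWest 85/162 = 52.5% → TransGlobal
Short-haul: TransGlobal 81/120 = 67.5%, SkyWest 58/96 = 60.4% → TransGlobal
Long-haul: TransGlobal 420/1110 = 37.8%, SkyWest 381/1341 = 28.4% → TransGlobal
Overall: TransGlobal 770/1706 = 45.1%, SkyWest 524/1599 = 32.8% → TransGlobal
TransGlobal wins overall and in every route group — no reversal.

Yes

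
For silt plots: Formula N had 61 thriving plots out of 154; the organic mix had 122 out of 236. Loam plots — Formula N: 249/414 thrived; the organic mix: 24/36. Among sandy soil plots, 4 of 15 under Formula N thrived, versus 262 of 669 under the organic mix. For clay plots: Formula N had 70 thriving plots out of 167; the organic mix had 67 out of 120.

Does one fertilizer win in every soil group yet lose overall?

Yes

Silt: Formula N 61/154 = 39.6%, the organic mix 122/236 = 51.7% → the organic mix
Loam: Formula N 249/414 = 60.1%, the organic mix 24/36 = 66.7% → the organic mix
Sandy soil: Formula N 4/15 = 26.7%, the organic mix 262/669 = 39.2% → the organic mix
Clay: Formula N 70/167 = 41.9%, the organic mix 67/120 = 55.8% → the organic mix
Overall: Formula N 384/750 = 51.2%, the organic mix 475/1061 = 44.8% → Formula N
The organic mix wins each soil group but Formula N wins overall — the comparison reverses. The organic mix's plots skew toward sandy soil, which has a lower base rate.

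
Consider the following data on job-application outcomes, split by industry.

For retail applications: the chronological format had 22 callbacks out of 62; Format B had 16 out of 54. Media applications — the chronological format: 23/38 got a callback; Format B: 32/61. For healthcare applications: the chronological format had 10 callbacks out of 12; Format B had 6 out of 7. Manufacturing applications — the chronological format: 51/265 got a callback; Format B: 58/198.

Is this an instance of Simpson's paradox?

Retail: the chronological format 22/62 = 35.5%, Format B 16/54 = 29.6% → the chronological format
Media: the chronological format 23/38 = 60.5%, Format B 32/61 = 52.5% → the chronological format
Healthcare: the chronological format 10/12 = 83.3%, Format B 6/7 = 85.7% → Format B
Manufacturing: the chronological format 51/265 = 19.2%, Format B 58/198 = 29.3% → Format B
Overall: the chronological format 106/377 = 28.1%, Format B 112/320 = 35.0% → Format B
Neither sweeps: the chronological format wins 2 of 4 groups, Format B wins 2. Format B wins overall but not every group — no Simpson reversal.

No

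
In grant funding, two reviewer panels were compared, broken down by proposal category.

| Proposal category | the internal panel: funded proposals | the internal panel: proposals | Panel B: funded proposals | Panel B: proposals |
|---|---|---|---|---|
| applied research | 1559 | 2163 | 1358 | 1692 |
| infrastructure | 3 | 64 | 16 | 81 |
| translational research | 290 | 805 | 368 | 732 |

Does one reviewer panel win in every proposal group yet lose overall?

Applied research: the internal panel 1559/2163 = 72.1%, Panel B 1358/1692 = 80.3% → Panel B
Infrastructure: the internal panel 3/64 = 4.7%, Panel B 16/81 = 19.8% → Panel B
Translational research: the internal panel 290/805 = 36.0%, Panel B 368/732 = 50.3% → Panel B
Overall: the internal panel 1852/3032 = 61.1%, Panel B 1742/2505 = 69.5% → Panel B
Panel B wins overall and in every proposal group — no reversal.

No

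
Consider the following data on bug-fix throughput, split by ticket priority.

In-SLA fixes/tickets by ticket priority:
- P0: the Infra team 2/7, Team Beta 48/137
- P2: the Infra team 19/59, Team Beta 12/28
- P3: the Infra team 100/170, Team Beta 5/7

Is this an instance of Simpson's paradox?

Yes

P0: the Infra team 2/7 = 28.6%, Team Beta 48/137 = 35.0% → Team Beta
P2: the Infra team 19/59 = 32.2%, Team Beta 12/28 = 42.9% → Team Beta
P3: the Infra team 100/170 = 58.8%, Team Beta 5/7 = 71.4% → Team Beta
Overall: the Infra team 121/236 = 51.3%, Team Beta 65/172 = 37.8% → the Infra team
Team Beta wins each ticket group but the Infra team wins overall — the comparison reverses. Team Beta's tickets skew toward P0, which has a lower base rate.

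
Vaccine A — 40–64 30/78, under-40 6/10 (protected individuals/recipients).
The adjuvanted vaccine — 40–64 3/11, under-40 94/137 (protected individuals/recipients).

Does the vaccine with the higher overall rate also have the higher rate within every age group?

40–64: Vaccine A 30/78 = 38.5%, the adjuvanted vaccine 3/11 = 27.3% → Vaccine A
Under-40: Vaccine A 6/10 = 60.0%, the adjuvanted vaccine 94/137 = 68.6% → the adjuvanted vaccine
Overall: Vaccine A 36/88 = 40.9%, the adjuvanted vaccine 97/148 = 65.5% → the adjuvanted vaccine
Neither sweeps: Vaccine A wins 1 of 2 groups, the adjuvanted vaccine wins 1. The adjuvanted vaccine wins overall but not every group — no Simpson reversal.

No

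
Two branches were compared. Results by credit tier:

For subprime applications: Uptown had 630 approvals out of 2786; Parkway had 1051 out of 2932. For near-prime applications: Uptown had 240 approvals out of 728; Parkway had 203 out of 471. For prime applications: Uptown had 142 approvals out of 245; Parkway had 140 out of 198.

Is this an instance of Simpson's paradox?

Subprime: Uptown 630/2786 = 22.6%, Parkway 1051/2932 = 35.8% → Parkway
Near-prime: Uptown 240/728 = 33.0%, Parkway 203/471 = 43.1% → Parkway
Prime: Uptown 142/245 = 58.0%, Parkway 140/198 = 70.7% → Parkway
Overall: Uptown 1012/3759 = 26.9%, Parkway 1394/3601 = 38.7% → Parkway
Parkway wins overall and in every credit group — no reversal.

No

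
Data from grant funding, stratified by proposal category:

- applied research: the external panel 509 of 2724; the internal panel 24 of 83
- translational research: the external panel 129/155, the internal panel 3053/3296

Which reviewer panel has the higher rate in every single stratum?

Applied research: the external panel 509/2724 = 18.7%, the internal panel 24/83 = 28.9% → the internal panel
Translational research: the external panel 129/155 = 83.2%, the internal panel 3053/3296 = 92.6% → the internal panel
The internal panel has the higher rate in both groups.

the internal panel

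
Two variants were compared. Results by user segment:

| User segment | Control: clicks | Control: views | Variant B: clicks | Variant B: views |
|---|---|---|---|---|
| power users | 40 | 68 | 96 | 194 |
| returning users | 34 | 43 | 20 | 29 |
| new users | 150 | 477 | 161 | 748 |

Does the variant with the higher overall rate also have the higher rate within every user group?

Power users: Control 40/68 = 58.8%, Variant B 96/194 = 49.5% → Control
Returning users: Control 34/43 = 79.1%, Variant B 20/29 = 69.0% → Control
New users: Control 150/477 = 31.4%, Variant B 161/748 = 21.5% → Control
Overall: Control 224/588 = 38.1%, Variant B 277/971 = 28.5% → Control
Control wins overall and in every user group — no reversal.

Yes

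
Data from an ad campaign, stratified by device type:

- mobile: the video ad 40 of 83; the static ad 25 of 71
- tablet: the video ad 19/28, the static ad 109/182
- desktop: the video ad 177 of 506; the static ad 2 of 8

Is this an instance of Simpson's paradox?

Mobile: the video ad 40/83 = 48.2%, the static ad 25/71 = 35.2% → the video ad
Tablet: the video ad 19/28 = 67.9%, the static ad 109/182 = 59.9% → the video ad
Desktop: the video ad 177/506 = 35.0%, the static ad 2/8 = 25.0% → the video ad
Overall: the video ad 236/617 = 38.2%, the static ad 136/261 = 52.1% → the static ad
The video ad wins each device group but the static ad wins overall — the comparison reverses. The video ad's impressions skew toward desktop, which has a lower base rate.

Yes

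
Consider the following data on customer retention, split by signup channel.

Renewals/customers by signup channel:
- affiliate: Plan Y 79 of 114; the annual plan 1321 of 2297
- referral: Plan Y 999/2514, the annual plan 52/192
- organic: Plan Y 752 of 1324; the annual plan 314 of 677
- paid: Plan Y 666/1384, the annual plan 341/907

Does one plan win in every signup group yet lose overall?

Yes

Affiliate: Plan Y 79/114 = 69.3%, the annual plan 1321/2297 = 57.5% → Plan Y
Referral: Plan Y 999/2514 = 39.7%, the annual plan 52/192 = 27.1% → Plan Y
Organic: Plan Y 752/1324 = 56.8%, the annual plan 314/677 = 46.4% → Plan Y
Paid: Plan Y 666/1384 = 48.1%, the annual plan 341/907 = 37.6% → Plan Y
Overall: Plan Y 2496/5336 = 46.8%, the annual plan 2028/4073 = 49.8% → the annual plan
Plan Y wins each signup group but the annual plan wins overall — the comparison reverses. Plan Y's customers skew toward referral, which has a lower base rate.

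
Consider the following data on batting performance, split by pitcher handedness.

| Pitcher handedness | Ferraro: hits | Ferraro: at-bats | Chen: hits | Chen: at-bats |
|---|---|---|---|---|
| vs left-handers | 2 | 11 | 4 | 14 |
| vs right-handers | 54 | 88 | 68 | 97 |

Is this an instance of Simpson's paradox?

No

Vs left-handers: Ferraro 2/11 = 18.2%, Chen 4/14 = 28.6% → Chen
Vs right-handers: Ferraro 54/88 = 61.4%, Chen 68/97 = 70.1% → Chen
Overall: Ferraro 56/99 = 56.6%, Chen 72/111 = 64.9% → Chen
Chen wins overall and in every pitcher group — no reversal.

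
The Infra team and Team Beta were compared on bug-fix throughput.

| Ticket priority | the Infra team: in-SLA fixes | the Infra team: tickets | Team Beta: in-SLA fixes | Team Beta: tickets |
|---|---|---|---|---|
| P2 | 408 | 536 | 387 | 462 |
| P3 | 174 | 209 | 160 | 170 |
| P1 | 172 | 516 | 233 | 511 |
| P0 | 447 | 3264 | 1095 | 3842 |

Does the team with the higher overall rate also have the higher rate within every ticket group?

Yes

P2: the Infra team 408/536 = 76.1%, Team Beta 387/462 = 83.8% → Team Beta
P3: the Infra team 174/209 = 83.3%, Team Beta 160/170 = 94.1% → Team Beta
P1: the Infra team 172/516 = 33.3%, Team Beta 233/511 = 45.6% → Team Beta
P0: the Infra team 447/3264 = 13.7%, Team Beta 1095/3842 = 28.5% → Team Beta
Overall: the Infra team 1201/4525 = 26.5%, Team Beta 1875/4985 = 37.6% → Team Beta
Team Beta wins overall and in every ticket group — no reversal.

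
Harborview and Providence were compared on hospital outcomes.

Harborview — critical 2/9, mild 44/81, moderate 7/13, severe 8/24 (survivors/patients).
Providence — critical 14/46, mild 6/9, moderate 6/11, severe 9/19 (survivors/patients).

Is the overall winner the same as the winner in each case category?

No

Critical: Harborview 2/9 = 22.2%, Providence 14/46 = 30.4% → Providence
Mild: Harborview 44/81 = 54.3%, Providence 6/9 = 66.7% → Providence
Moderate: Harborview 7/13 = 53.8%, Providence 6/11 = 54.5% → Providence
Severe: Harborview 8/24 = 33.3%, Providence 9/19 = 47.4% → Providence
Overall: Harborview 61/127 = 48.0%, Providence 35/85 = 41.2% → Harborview
Providence wins each case group but Harborview wins overall — the comparison reverses. Providence's patients skew toward critical, which has a lower base rate.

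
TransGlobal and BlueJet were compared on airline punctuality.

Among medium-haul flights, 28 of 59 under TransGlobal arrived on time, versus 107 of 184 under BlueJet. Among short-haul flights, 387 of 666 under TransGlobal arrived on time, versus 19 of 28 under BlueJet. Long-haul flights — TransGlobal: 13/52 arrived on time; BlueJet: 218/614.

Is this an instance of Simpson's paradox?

Medium-haul: TransGlobal 28/59 = 47.5%, BlueJet 107/184 = 58.2% → BlueJet
Short-haul: TransGlobal 387/666 = 58.1%, BlueJet 19/28 = 67.9% → BlueJet
Long-haul: TransGlobal 13/52 = 25.0%, BlueJet 218/614 = 35.5% → BlueJet
Overall: TransGlobal 428/777 = 55.1%, BlueJet 344/826 = 41.6% → TransGlobal
BlueJet wins each route group but TransGlobal wins overall — the comparison reverses. BlueJet's flights skew toward long-haul, which has a lower base rate.

Yes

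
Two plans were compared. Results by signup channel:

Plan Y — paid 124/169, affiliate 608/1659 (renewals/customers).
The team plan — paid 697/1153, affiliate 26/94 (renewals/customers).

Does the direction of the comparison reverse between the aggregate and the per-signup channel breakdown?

Yes

Paid: Plan Y 124/169 = 73.4%, the team plan 697/1153 = 60.5% → Plan Y
Affiliate: Plan Y 608/1659 = 36.6%, the team plan 26/94 = 27.7% → Plan Y
Overall: Plan Y 732/1828 = 40.0%, the team plan 723/1247 = 58.0% → the team plan
Plan Y wins each signup group but the team plan wins overall — the comparison reverses. Plan Y's customers skew toward affiliate, which has a lower base rate.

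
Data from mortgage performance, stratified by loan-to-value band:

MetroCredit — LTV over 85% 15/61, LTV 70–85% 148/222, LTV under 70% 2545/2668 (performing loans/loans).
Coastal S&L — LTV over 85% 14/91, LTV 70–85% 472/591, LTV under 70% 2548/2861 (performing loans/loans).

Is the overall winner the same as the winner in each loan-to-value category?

No

LTV over 85%: MetroCredit 15/61 = 24.6%, Coastal S&L 14/91 = 15.4% → MetroCredit
LTV 70–85%: MetroCredit 148/222 = 66.7%, Coastal S&L 472/591 = 79.9% → Coastal S&L
LTV under 70%: MetroCredit 2545/2668 = 95.4%, Coastal S&L 2548/2861 = 89.1% → MetroCredit
Overall: MetroCredit 2708/2951 = 91.8%, Coastal S&L 3034/3543 = 85.6% → MetroCredit
Neither sweeps: MetroCredit wins 2 of 3 groups, Coastal S&L wins 1. MetroCredit wins overall but not every group — no Simpson reversal.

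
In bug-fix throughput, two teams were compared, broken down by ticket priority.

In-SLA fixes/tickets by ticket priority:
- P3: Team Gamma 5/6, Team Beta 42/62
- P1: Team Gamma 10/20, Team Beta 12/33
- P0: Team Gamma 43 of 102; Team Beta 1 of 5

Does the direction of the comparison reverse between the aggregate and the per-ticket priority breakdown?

Yes

P3: Team Gamma 5/6 = 83.3%, Team Beta 42/62 = 67.7% → Team Gamma
P1: Team Gamma 10/20 = 50.0%, Team Beta 12/33 = 36.4% → Team Gamma
P0: Team Gamma 43/102 = 42.2%, Team Beta 1/5 = 20.0% → Team Gamma
Overall: Team Gamma 58/128 = 45.3%, Team Beta 55/100 = 55.0% → Team Beta
Team Gamma wins each ticket group but Team Beta wins overall — the comparison reverses. Team Gamma's tickets skew toward P0, which has a lower base rate.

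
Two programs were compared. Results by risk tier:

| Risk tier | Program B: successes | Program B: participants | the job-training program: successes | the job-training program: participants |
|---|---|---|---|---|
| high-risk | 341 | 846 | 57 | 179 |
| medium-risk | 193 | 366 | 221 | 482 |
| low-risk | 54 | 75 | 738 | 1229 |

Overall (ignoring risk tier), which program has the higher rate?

High-risk: Program B 341/846 = 40.3%, the job-training program 57/179 = 31.8% → Program B
Medium-risk: Program B 193/366 = 52.7%, the job-training program 221/482 = 45.9% → Program B
Low-risk: Program B 54/75 = 72.0%, the job-training program 738/1229 = 60.0% → Program B
Overall: Program B 588/1287 = 45.7%, the job-training program 1016/1890 = 53.8% → the job-training program
(Program B wins every risk group but the job-training program wins overall — Program B's participants skew toward the low-rate high-risk group.)

the job-training program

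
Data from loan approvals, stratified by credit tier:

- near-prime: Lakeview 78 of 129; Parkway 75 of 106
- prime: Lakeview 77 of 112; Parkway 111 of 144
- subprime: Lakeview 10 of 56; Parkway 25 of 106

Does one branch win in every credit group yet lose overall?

No

Near-prime: Lakeview 78/129 = 60.5%, Parkway 75/106 = 70.8% → Parkway
Prime: Lakeview 77/112 = 68.8%, Parkway 111/144 = 77.1% → Parkway
Subprime: Lakeview 10/56 = 17.9%, Parkway 25/106 = 23.6% → Parkway
Overall: Lakeview 165/297 = 55.6%, Parkway 211/356 = 59.3% → Parkway
Parkway wins overall and in every credit group — no reversal.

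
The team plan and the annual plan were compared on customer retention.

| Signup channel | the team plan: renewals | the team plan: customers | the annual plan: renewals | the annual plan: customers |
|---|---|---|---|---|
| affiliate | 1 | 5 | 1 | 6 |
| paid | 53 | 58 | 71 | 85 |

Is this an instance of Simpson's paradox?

No

Affiliate: the team plan 1/5 = 20.0%, the annual plan 1/6 = 16.7% → the team plan
Paid: the team plan 53/58 = 91.4%, the annual plan 71/85 = 83.5% → the team plan
Overall: the team plan 54/63 = 85.7%, the annual plan 72/91 = 79.1% → the team plan
The team plan wins overall and in every signup group — no reversal.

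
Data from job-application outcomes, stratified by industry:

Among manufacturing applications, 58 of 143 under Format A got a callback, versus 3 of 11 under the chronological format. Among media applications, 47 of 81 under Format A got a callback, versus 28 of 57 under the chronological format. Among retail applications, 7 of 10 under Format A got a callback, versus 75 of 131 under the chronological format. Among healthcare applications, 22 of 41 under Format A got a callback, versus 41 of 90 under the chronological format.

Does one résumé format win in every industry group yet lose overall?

Yes

Manufacturing: Format A 58/143 = 40.6%, the chronological format 3/11 = 27.3% → Format A
Media: Format A 47/81 = 58.0%, the chronological format 28/57 = 49.1% → Format A
Retail: Format A 7/10 = 70.0%, the chronological format 75/131 = 57.3% → Format A
Healthcare: Format A 22/41 = 53.7%, the chronological format 41/90 = 45.6% → Format A
Overall: Format A 134/275 = 48.7%, the chronological format 147/289 = 50.9% → the chronological format
Format A wins each industry group but the chronological format wins overall — the comparison reverses. Format A's applications skew toward manufacturing, which has a lower base rate.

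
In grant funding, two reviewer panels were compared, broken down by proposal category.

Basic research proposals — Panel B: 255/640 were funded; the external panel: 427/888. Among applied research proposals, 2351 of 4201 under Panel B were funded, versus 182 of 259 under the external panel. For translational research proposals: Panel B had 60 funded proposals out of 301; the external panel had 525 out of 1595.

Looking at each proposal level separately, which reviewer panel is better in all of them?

the external panel

Basic research: Panel B 255/640 = 39.8%, the external panel 427/888 = 48.1% → the external panel
Applied research: Panel B 2351/4201 = 56.0%, the external panel 182/259 = 70.3% → the external panel
Translational research: Panel B 60/301 = 19.9%, the external panel 525/1595 = 32.9% → the external panel
The external panel has the higher rate in all 3 groups.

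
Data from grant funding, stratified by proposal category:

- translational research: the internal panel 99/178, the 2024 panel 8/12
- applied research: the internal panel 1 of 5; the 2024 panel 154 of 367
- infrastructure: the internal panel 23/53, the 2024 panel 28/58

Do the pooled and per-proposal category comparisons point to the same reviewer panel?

No

Translational research: the internal panel 99/178 = 55.6%, the 2024 panel 8/12 = 66.7% → the 2024 panel
Applied research: the internal panel 1/5 = 20.0%, the 2024 panel 154/367 = 42.0% → the 2024 panel
Infrastructure: the internal panel 23/53 = 43.4%, the 2024 panel 28/58 = 48.3% → the 2024 panel
Overall: the internal panel 123/236 = 52.1%, the 2024 panel 190/437 = 43.5% → the internal panel
The 2024 panel wins each proposal group but the internal panel wins overall — the comparison reverses. The 2024 panel's proposals skew toward applied research, which has a lower base rate.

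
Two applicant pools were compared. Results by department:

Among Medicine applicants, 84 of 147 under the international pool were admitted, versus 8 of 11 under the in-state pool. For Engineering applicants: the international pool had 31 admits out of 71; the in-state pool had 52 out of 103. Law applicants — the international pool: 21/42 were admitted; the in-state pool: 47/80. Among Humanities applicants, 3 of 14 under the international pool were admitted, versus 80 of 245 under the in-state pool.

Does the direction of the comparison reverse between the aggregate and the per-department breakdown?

Yes

Medicine: the international pool 84/147 = 57.1%, the in-state pool 8/11 = 72.7% → the in-state pool
Engineering: the international pool 31/71 = 43.7%, the in-state pool 52/103 = 50.5% → the in-state pool
Law: the international pool 21/42 = 50.0%, the in-state pool 47/80 = 58.8% → the in-state pool
Humanities: the international pool 3/14 = 21.4%, the in-state pool 80/245 = 32.7% → the in-state pool
Overall: the international pool 139/274 = 50.7%, the in-state pool 187/439 = 42.6% → the international pool
The in-state pool wins each department group but the international pool wins overall — the comparison reverses. The in-state pool's applicants skew toward Humanities, which has a lower base rate.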